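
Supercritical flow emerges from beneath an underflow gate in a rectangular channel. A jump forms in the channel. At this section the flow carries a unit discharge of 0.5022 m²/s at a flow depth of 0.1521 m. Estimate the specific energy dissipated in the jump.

V₁ = q/y₁ = 0.5022/0.1521 = 3.302 m/s. Fr₁ = V₁/√(g·y₁) = 3.302/√(9.81×0.1521) = 2.703.
By Bélanger, y₂/y₁ = ½[√(1 + 8Fr₁²) − 1] = ½[√59.450 − 1] = 3.355.
y₂ = 3.355 × 0.1521 = 0.5103 m.
V₂ = q/y₂ = 0.5022/0.5103 = 0.9841 m/s. E₁ = y₁ + V₁²/2g = 0.7077 m; E₂ = y₂ + V₂²/2g = 0.5597 m. ΔE = E₁ − E₂ = 0.1481 m.

ΔE = 0.1481 m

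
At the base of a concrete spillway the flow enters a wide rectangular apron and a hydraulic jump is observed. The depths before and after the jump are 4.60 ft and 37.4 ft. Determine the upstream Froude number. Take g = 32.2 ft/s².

For a rectangular channel the momentum equation gives q² = ½·g·y₁·y₂·(y₁ + y₂) = ½×32.2×4.60×37.4×42.0 = 116333.
q = √116333 = 341 ft²/s.
V₁ = q/y₁ = 74.1 ft/s; Fr₁ = V₁/√(g·y₁) = 6.09.

Fr₁ = 6.09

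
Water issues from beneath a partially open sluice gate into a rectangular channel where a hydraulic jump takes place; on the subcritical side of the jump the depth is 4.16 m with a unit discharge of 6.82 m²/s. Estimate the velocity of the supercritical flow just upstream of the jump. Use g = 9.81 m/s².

V₂ = q/y₂ = 6.82/4.16 = 1.64 m/s; Fr₂ = V₂/√(g·y₂) = 0.257.
Applying the sequent-depth relation in reverse, y₁/y₂ = ½[√(1 + 8Fr₂²) − 1] = ½[√1.527 − 1] = 0.118.
y₁ = 0.118 × 4.16 = 0.490 m.
V₁ = q/y₁ = 6.82/0.490 = 13.9 m/s.

V₁ = 13.9 m/s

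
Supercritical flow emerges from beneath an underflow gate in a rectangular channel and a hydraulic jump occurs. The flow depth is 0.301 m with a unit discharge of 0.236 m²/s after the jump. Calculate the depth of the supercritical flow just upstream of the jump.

y₁ = 0.0952 m

V₂ = q/y₂ = 0.236/0.301 = 0.784 m/s; Fr₂ = V₂/√(g·y₂) = 0.456.
Since the conjugate-depth ratio holds either way, y₁/y₂ = ½[√(1 + 8Fr₂²) − 1] = ½[√2.666 − 1] = 0.316.
y₁ = 0.316 × 0.301 = 0.0952 m.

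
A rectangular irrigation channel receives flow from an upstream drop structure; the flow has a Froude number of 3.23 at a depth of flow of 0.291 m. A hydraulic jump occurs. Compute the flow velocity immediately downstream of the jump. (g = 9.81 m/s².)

V₂ = 1.33 m/s

Fr₁ = 3.23 (given).
Conjugate-depth relation: y₂/y₁ = ½[√(1 + 8Fr₁²) − 1] = ½[√84.46 − 1] = 4.10.
y₂ = 4.10 × 0.291 = 1.19 m.
V₁ = Fr₁·√(g·y₁) = 3.23×√(9.81×0.291) = 5.46 m/s; q = V₁·y₁ = 1.59 m²/s.
V₂ = q/y₂ = 1.59/1.19 = 1.33 m/s.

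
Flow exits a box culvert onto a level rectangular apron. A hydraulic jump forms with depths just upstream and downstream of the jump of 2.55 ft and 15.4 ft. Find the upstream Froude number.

For a rectangular channel the momentum equation gives q² = ½·g·y₁·y₂·(y₁ + y₂) = ½×32.2×2.55×15.4×17.9 = 11349.
q = √11349 = 107 ft²/s.
V₁ = q/y₁ = 41.8 ft/s; Fr₁ = V₁/√(g·y₁) = 4.61.

Fr₁ = 4.61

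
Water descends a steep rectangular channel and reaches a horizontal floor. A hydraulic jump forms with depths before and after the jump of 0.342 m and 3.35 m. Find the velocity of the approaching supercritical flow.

V₁ = 13.3 m/s

For a rectangular channel the momentum equation gives q² = ½·g·y₁·y₂·(y₁ + y₂) = ½×9.81×0.342×3.35×3.69 = 20.7.
q = √20.7 = 4.55 m²/s.
V₁ = q/y₁ = 4.55/0.342 = 13.3 m/s.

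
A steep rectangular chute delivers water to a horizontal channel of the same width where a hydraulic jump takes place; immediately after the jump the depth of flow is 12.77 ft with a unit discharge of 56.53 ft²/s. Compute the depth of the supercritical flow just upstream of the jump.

y₁ = 1.119 ft

V₂ = q/y₂ = 56.53/12.77 = 4.427 ft/s; Fr₂ = V₂/√(g·y₂) = 0.2183.
The Bélanger relation is symmetric: y₁/y₂ = ½[√(1 + 8Fr₂²) − 1] = ½[√1.3813 − 1] = 0.08763.
y₁ = 0.08763 × 12.77 = 1.119 ft.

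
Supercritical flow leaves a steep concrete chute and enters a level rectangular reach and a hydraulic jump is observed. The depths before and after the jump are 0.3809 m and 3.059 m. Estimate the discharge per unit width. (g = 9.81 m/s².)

q = 4.434 m²/s

For a rectangular channel the momentum equation gives q² = ½·g·y₁·y₂·(y₁ + y₂) = ½×9.81×0.3809×3.059×3.440 = 19.66.
q = √19.66 = 4.434 m²/s.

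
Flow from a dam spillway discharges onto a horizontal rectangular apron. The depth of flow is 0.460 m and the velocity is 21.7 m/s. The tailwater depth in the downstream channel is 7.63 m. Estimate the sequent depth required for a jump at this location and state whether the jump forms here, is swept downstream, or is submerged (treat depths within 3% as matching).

y₂ = 6.42 m; the jump is submerged

Fr₁ = V₁/√(g·y₁) = 21.7/√(9.81×0.460) = 10.2.
Conjugate-depth relation: y₂/y₁ = ½[√(1 + 8Fr₁²) − 1] = ½[√835.8 − 1] = 14.0.
y₂ = 14.0 × 0.460 = 6.42 m.
Tailwater y_tw = 7.63 m: y_tw > y₂, so the jump is submerged.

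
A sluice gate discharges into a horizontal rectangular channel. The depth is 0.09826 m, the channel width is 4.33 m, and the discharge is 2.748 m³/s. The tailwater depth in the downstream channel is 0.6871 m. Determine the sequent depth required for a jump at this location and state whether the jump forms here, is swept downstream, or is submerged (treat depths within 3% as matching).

q = Q/b = 2.748/4.33 = 0.6346 m²/s; V₁ = q/y₁ = 6.459 m/s. Fr₁ = V₁/√(g·y₁) = 6.579.
Sequent-depth ratio: y₂/y₁ = ½[√(1 + 8Fr₁²) − 1] = ½[√347.22 − 1] = 8.817.
y₂ = 8.817 × 0.09826 = 0.8663 m.
Tailwater y_tw = 0.6871 m: y_tw < y₂, so the jump is swept downstream.

y₂ = 0.8663 m; the jump is swept downstream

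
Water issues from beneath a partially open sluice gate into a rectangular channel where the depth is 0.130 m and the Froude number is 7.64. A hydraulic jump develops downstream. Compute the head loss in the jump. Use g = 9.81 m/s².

ΔE = 2.55 m

Fr₁ = 7.64 (given).
From the momentum equation for a rectangular channel, y₂/y₁ = ½[√(1 + 8Fr₁²) − 1] = ½[√468.0 − 1] = 10.3.
y₂ = 10.3 × 0.130 = 1.34 m.
Head loss: ΔE = (y₂ − y₁)³/(4y₁y₂) = (1.34 − 0.130)³/(4×0.130×1.34) = 1.78/0.697 = 2.55 m.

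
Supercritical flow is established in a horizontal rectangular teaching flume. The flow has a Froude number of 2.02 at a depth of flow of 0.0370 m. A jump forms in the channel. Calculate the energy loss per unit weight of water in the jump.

ΔE = 0.0106 m

Fr₁ = 2.02 (given).
Conjugate-depth relation: y₂/y₁ = ½[√(1 + 8Fr₁²) − 1] = ½[√33.64 − 1] = 2.40.
y₂ = 2.40 × 0.0370 = 0.0888 m.
Head loss: ΔE = (y₂ − y₁)³/(4y₁y₂) = (0.0888 − 0.0370)³/(4×0.0370×0.0888) = 0.000139/0.0131 = 0.0106 m.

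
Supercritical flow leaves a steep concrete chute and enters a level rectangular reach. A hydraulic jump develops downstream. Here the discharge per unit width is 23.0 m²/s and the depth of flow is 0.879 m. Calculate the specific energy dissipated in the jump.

ΔE = 24.9 m

V₁ = q/y₁ = 23.0/0.879 = 26.2 m/s. Fr₁ = V₁/√(g·y₁) = 26.2/√(9.81×0.879) = 8.91.
Conjugate-depth relation: y₂/y₁ = ½[√(1 + 8Fr₁²) − 1] = ½[√636.2 − 1] = 12.1.
y₂ = 12.1 × 0.879 = 10.6 m.
V₂ = q/y₂ = 23.0/10.6 = 2.16 m/s. E₁ = y₁ + V₁²/2g = 35.8 m; E₂ = y₂ + V₂²/2g = 10.9 m. ΔE = E₁ − E₂ = 24.9 m.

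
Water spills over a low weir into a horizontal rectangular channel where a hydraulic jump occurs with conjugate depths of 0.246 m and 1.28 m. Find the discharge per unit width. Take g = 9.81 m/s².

q = 1.54 m²/s

For a rectangular channel the momentum equation gives q² = ½·g·y₁·y₂·(y₁ + y₂) = ½×9.81×0.246×1.28×1.53 = 2.36.
q = √2.36 = 1.54 m²/s.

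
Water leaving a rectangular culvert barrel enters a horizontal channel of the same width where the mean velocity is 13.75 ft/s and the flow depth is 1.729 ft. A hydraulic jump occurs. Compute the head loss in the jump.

ΔE = 0.3082 ft

Fr₁ = V₁/√(g·y₁) = 13.75/√(32.2×1.729) = 1.843.
Conjugate-depth relation: y₂/y₁ = ½[√(1 + 8Fr₁²) − 1] = ½[√28.167 − 1] = 2.154.
y₂ = 2.154 × 1.729 = 3.724 ft.
Head loss: ΔE = (y₂ − y₁)³/(4y₁y₂) = (3.724 − 1.729)³/(4×1.729×3.724) = 7.936/25.75 = 0.3082 ft.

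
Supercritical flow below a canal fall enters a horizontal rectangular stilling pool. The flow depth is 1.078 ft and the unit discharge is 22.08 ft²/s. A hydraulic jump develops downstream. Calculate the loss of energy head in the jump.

V₁ = q/y₁ = 22.08/1.078 = 20.48 ft/s. Fr₁ = V₁/√(g·y₁) = 20.48/√(32.2×1.078) = 3.477.
Bélanger equation: y₂/y₁ = ½[√(1 + 8Fr₁²) − 1] = ½[√97.689 − 1] = 4.442.
y₂ = 4.442 × 1.078 = 4.788 ft.
Head loss: ΔE = (y₂ − y₁)³/(4y₁y₂) = (4.788 − 1.078)³/(4×1.078×4.788) = 51.08/20.65 = 2.474 ft.

ΔE = 2.474 ft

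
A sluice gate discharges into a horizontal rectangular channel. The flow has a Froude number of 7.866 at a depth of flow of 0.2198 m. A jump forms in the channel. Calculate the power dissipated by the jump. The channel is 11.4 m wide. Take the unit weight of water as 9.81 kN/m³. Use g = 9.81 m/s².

Fr₁ = 7.866 (given).
Conjugate-depth relation: y₂/y₁ = ½[√(1 + 8Fr₁²) − 1] = ½[√495.99 − 1] = 10.64.
y₂ = 10.64 × 0.2198 = 2.338 m.
Head loss: ΔE = (y₂ − y₁)³/(4y₁y₂) = (2.338 − 0.2198)³/(4×0.2198×2.338) = 9.499/2.055 = 4.622 m.
V₁ = Fr₁·√(g·y₁) = 7.866×√(9.81×0.2198) = 11.55 m/s; q = V₁·y₁ = 2.539 m²/s. Q = q·b = 2.539 × 11.4 = 28.94 m³/s. P = γ·Q·ΔE = 9.81 × 28.94 × 4.622 = 1312 kW.

P = 1312 kW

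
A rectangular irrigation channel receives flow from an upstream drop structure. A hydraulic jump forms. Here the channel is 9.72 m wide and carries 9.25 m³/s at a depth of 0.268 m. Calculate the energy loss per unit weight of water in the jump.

ΔE = 0.111 m

q = Q/b = 9.25/9.72 = 0.952 m²/s; V₁ = q/y₁ = 3.55 m/s. Fr₁ = V₁/√(g·y₁) = 2.19.
By Bélanger, y₂/y₁ = ½[√(1 + 8Fr₁²) − 1] = ½[√39.37 − 1] = 2.64.
y₂ = 2.64 × 0.268 = 0.707 m.
V₂ = q/y₂ = 0.952/0.707 = 1.35 m/s. E₁ = y₁ + V₁²/2g = 0.911 m; E₂ = y₂ + V₂²/2g = 0.799 m. ΔE = E₁ − E₂ = 0.111 m.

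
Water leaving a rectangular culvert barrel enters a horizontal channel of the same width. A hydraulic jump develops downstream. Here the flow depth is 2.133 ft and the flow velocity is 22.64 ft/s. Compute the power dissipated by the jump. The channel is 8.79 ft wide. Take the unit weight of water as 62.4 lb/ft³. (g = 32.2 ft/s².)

Fr₁ = V₁/√(g·y₁) = 22.64/√(32.2×2.133) = 2.732.
By Bélanger, y₂/y₁ = ½[√(1 + 8Fr₁²) − 1] = ½[√60.703 − 1] = 3.396.
y₂ = 3.396 × 2.133 = 7.243 ft.
Head loss: ΔE = (y₂ − y₁)³/(4y₁y₂) = (7.243 − 2.133)³/(4×2.133×7.243) = 133.4/61.80 = 2.159 ft.
q = V₁·y₁ = 22.64 × 2.133 = 48.29 ft²/s. Q = q·b = 48.29 × 8.79 = 424.5 cfs. P = γ·Q·ΔE/550 = 62.4 × 424.5 × 2.159 / 550 = 104.0 hp.

P = 104.0 hp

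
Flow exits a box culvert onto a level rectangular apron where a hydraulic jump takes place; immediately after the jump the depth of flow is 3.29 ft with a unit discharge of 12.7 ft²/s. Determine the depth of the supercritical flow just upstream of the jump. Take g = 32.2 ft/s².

y₁ = 0.753 ft

V₂ = q/y₂ = 12.7/3.29 = 3.86 ft/s; Fr₂ = V₂/√(g·y₂) = 0.375.
From the momentum equation (using Fr₂), y₁/y₂ = ½[√(1 + 8Fr₂²) − 1] = ½[√2.125 − 1] = 0.229.
y₁ = 0.229 × 3.29 = 0.753 ft.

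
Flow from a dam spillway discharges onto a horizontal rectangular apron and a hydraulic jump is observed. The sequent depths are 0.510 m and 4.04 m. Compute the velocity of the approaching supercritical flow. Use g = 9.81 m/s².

For a rectangular channel the momentum equation gives q² = ½·g·y₁·y₂·(y₁ + y₂) = ½×9.81×0.510×4.04×4.55 = 46.0.
q = √46.0 = 6.78 m²/s.
V₁ = q/y₁ = 6.78/0.510 = 13.3 m/s.

V₁ = 13.3 m/s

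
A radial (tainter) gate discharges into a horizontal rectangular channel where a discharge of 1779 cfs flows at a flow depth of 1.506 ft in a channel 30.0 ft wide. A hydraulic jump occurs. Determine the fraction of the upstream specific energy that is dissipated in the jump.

ΔE/E₁ = 0.541 (54.1%)

q = Q/b = 1779/30.0 = 59.30 ft²/s; V₁ = q/y₁ = 39.38 ft/s. Fr₁ = V₁/√(g·y₁) = 5.654.
From the momentum equation for a rectangular channel, y₂/y₁ = ½[√(1 + 8Fr₁²) − 1] = ½[√256.78 − 1] = 7.512.
y₂ = 7.512 × 1.506 = 11.31 ft.
E₁ = y₁ + V₁²/2g = 25.58 ft. ΔE = (y₂ − y₁)³/(4y₁y₂) = 13.84 ft. ΔE/E₁ = 13.84/25.58 = 0.541.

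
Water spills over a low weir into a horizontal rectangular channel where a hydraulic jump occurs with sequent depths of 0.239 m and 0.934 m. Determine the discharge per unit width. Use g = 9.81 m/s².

For a rectangular channel the momentum equation gives q² = ½·g·y₁·y₂·(y₁ + y₂) = ½×9.81×0.239×0.934×1.17 = 1.28.
q = √1.28 = 1.13 m²/s.

q = 1.13 m²/s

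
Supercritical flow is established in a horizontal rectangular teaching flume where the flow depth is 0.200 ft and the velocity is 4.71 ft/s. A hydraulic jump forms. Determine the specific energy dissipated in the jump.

ΔE = 0.0371 ft

Fr₁ = V₁/√(g·y₁) = 4.71/√(32.2×0.200) = 1.86.
From the momentum equation for a rectangular channel, y₂/y₁ = ½[√(1 + 8Fr₁²) − 1] = ½[√28.56 − 1] = 2.17.
y₂ = 2.17 × 0.200 = 0.434 ft.
q = V₁·y₁ = 4.71 × 0.200 = 0.942 ft²/s. V₂ = q/y₂ = 0.942/0.434 = 2.17 ft/s. E₁ = y₁ + V₁²/2g = 0.544 ft; E₂ = y₂ + V₂²/2g = 0.507 ft. ΔE = E₁ − E₂ = 0.0371 ft.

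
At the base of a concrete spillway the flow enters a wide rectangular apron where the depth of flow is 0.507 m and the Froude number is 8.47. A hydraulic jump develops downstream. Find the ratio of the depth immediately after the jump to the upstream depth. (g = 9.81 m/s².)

y₂/y₁ = 11.5

Fr₁ = 8.47 (given).
Sequent-depth ratio: y₂/y₁ = ½[√(1 + 8Fr₁²) − 1] = ½[√574.9 − 1] = 11.5.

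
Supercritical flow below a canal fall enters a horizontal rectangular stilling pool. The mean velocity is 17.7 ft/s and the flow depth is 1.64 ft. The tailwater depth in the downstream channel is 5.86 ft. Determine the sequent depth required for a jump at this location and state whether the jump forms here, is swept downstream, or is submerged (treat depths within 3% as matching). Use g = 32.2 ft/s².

Fr₁ = V₁/√(g·y₁) = 17.7/√(32.2×1.64) = 2.44.
Conjugate-depth relation: y₂/y₁ = ½[√(1 + 8Fr₁²) − 1] = ½[√48.46 − 1] = 2.98.
y₂ = 2.98 × 1.64 = 4.89 ft.
Tailwater y_tw = 5.86 ft: y_tw > y₂, so the jump is submerged.

y₂ = 4.89 ft; the jump is submerged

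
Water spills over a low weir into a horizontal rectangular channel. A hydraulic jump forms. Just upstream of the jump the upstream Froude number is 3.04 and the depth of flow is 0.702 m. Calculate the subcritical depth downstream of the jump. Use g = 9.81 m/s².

Fr₁ = 3.04 (given).
Sequent-depth ratio: y₂/y₁ = ½[√(1 + 8Fr₁²) − 1] = ½[√74.93 − 1] = 3.83.
y₂ = 3.83 × 0.702 = 2.69 m.

y₂ = 2.69 m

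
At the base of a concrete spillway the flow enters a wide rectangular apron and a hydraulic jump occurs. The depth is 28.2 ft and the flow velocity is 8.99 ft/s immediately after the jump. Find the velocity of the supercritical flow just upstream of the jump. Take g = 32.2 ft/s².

V₁ = 58.3 ft/s

Fr₂ = V₂/√(g·y₂) = 8.99/√(32.2×28.2) = 0.298.
Since the conjugate-depth ratio holds either way, y₁/y₂ = ½[√(1 + 8Fr₂²) − 1] = ½[√1.712 − 1] = 0.154.
y₁ = 0.154 × 28.2 = 4.35 ft.
V₁ = q/y₁ = 254/4.35 = 58.3 ft/s.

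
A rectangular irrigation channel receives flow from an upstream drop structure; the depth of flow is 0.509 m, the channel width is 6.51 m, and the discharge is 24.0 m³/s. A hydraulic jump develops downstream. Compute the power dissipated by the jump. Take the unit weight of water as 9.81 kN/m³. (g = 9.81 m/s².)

q = Q/b = 24.0/6.51 = 3.69 m²/s; V₁ = q/y₁ = 7.24 m/s. Fr₁ = V₁/√(g·y₁) = 3.24.
Conjugate-depth relation: y₂/y₁ = ½[√(1 + 8Fr₁²) − 1] = ½[√85.05 − 1] = 4.11.
y₂ = 4.11 × 0.509 = 2.09 m.
Head loss: ΔE = (y₂ − y₁)³/(4y₁y₂) = (2.09 − 0.509)³/(4×0.509×2.09) = 3.97/4.26 = 0.932 m.
P = γ·Q·ΔE = 9.81 × 24.0 × 0.932 = 219 kW.

P = 219 kW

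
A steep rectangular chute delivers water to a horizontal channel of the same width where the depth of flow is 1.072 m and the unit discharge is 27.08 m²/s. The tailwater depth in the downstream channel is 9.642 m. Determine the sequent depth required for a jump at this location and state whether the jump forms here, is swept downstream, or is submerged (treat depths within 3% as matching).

y₂ = 11.29 m; the jump is swept downstream

V₁ = q/y₁ = 27.08/1.072 = 25.26 m/s. Fr₁ = V₁/√(g·y₁) = 25.26/√(9.81×1.072) = 7.790.
Conjugate-depth relation: y₂/y₁ = ½[√(1 + 8Fr₁²) − 1] = ½[√486.44 − 1] = 10.53.
y₂ = 10.53 × 1.072 = 11.29 m.
Tailwater y_tw = 9.642 m: y_tw < y₂, so the jump is swept downstream.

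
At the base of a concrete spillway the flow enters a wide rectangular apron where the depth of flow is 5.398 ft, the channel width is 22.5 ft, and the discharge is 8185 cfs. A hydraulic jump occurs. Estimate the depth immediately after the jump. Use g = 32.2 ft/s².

y₂ = 36.42 ft

q = Q/b = 8185/22.5 = 363.8 ft²/s; V₁ = q/y₁ = 67.39 ft/s. Fr₁ = V₁/√(g·y₁) = 5.112.
By Bélanger, y₂/y₁ = ½[√(1 + 8Fr₁²) − 1] = ½[√210.03 − 1] = 6.746.
y₂ = 6.746 × 5.398 = 36.42 ft.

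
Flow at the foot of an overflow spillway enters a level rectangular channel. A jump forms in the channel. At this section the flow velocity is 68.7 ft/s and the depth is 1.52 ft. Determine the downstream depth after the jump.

Fr₁ = V₁/√(g·y₁) = 68.7/√(32.2×1.52) = 9.82.
By Bélanger, y₂/y₁ = ½[√(1 + 8Fr₁²) − 1] = ½[√772.4 − 1] = 13.4.
y₂ = 13.4 × 1.52 = 20.4 ft.

y₂ = 20.4 ft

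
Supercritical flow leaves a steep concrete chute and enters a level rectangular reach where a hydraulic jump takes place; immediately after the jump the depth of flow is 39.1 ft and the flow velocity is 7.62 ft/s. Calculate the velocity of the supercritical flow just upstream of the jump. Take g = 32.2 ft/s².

V₁ = 89.6 ft/s

Fr₂ = V₂/√(g·y₂) = 7.62/√(32.2×39.1) = 0.215.
Applying the sequent-depth relation in reverse, y₁/y₂ = ½[√(1 + 8Fr₂²) − 1] = ½[√1.369 − 1] = 0.0850.
y₁ = 0.0850 × 39.1 = 3.32 ft.
V₁ = q/y₁ = 298/3.32 = 89.6 ft/s.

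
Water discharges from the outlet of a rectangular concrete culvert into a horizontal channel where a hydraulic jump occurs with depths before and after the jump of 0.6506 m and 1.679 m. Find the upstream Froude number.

For a rectangular channel the momentum equation gives q² = ½·g·y₁·y₂·(y₁ + y₂) = ½×9.81×0.6506×1.679×2.330 = 12.48.
q = √12.48 = 3.533 m²/s.
V₁ = q/y₁ = 5.430 m/s; Fr₁ = V₁/√(g·y₁) = 2.149.

Fr₁ = 2.149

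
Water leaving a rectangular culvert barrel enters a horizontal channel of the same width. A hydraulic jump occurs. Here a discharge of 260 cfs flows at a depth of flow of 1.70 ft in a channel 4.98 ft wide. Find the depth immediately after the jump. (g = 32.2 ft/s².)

y₂ = 9.17 ft

q = Q/b = 260/4.98 = 52.2 ft²/s; V₁ = q/y₁ = 30.7 ft/s. Fr₁ = V₁/√(g·y₁) = 4.15.
By Bélanger, y₂/y₁ = ½[√(1 + 8Fr₁²) − 1] = ½[√138.8 − 1] = 5.39.
y₂ = 5.39 × 1.70 = 9.17 ft.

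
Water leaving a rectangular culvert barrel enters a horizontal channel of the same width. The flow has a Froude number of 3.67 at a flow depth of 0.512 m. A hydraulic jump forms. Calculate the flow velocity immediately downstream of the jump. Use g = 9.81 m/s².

V₂ = 1.74 m/s

Fr₁ = 3.67 (given).
From the momentum equation for a rectangular channel, y₂/y₁ = ½[√(1 + 8Fr₁²) − 1] = ½[√108.8 − 1] = 4.71.
y₂ = 4.71 × 0.512 = 2.41 m.
V₁ = Fr₁·√(g·y₁) = 3.67×√(9.81×0.512) = 8.22 m/s; q = V₁·y₁ = 4.21 m²/s.
V₂ = q/y₂ = 4.21/2.41 = 1.74 m/s.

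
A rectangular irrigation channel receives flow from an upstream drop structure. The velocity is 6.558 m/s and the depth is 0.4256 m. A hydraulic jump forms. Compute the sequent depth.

Fr₁ = V₁/√(g·y₁) = 6.558/√(9.81×0.4256) = 3.209.
Bélanger equation: y₂/y₁ = ½[√(1 + 8Fr₁²) − 1] = ½[√83.407 − 1] = 4.066.
y₂ = 4.066 × 0.4256 = 1.731 m.

y₂ = 1.731 m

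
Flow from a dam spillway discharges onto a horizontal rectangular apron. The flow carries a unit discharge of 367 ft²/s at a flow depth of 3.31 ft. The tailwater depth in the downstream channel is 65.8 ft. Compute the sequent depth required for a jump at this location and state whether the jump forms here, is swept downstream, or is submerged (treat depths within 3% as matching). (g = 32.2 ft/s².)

y₂ = 48.6 ft; the jump is submerged

V₁ = q/y₁ = 367/3.31 = 111 ft/s. Fr₁ = V₁/√(g·y₁) = 111/√(32.2×3.31) = 10.7.
Bélanger equation: y₂/y₁ = ½[√(1 + 8Fr₁²) − 1] = ½[√923.7 − 1] = 14.7.
y₂ = 14.7 × 3.31 = 48.6 ft.
Tailwater y_tw = 65.8 ft: y_tw > y₂, so the jump is submerged.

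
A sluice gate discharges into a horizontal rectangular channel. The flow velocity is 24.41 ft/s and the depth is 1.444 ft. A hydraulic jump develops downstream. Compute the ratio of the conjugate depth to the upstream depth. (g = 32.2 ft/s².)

Fr₁ = V₁/√(g·y₁) = 24.41/√(32.2×1.444) = 3.580.
Conjugate-depth relation: y₂/y₁ = ½[√(1 + 8Fr₁²) − 1] = ½[√103.52 − 1] = 4.587.

y₂/y₁ = 4.587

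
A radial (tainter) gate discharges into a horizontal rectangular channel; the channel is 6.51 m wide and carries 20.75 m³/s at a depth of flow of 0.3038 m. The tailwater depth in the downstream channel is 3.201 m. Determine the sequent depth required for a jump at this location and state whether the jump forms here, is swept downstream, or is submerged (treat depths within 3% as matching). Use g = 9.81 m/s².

q = Q/b = 20.75/6.51 = 3.187 m²/s; V₁ = q/y₁ = 10.49 m/s. Fr₁ = V₁/√(g·y₁) = 6.077.
Bélanger equation: y₂/y₁ = ½[√(1 + 8Fr₁²) − 1] = ½[√296.48 − 1] = 8.109.
y₂ = 8.109 × 0.3038 = 2.464 m.
Tailwater y_tw = 3.201 m: y_tw > y₂, so the jump is submerged.

y₂ = 2.464 m; the jump is submerged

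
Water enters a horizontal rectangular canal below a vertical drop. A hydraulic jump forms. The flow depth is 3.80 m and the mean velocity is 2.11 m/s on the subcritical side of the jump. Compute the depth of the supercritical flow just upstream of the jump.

y₁ = 0.757 m

Fr₂ = V₂/√(g·y₂) = 2.11/√(9.81×3.80) = 0.346.
Applying the sequent-depth relation in reverse, y₁/y₂ = ½[√(1 + 8Fr₂²) − 1] = ½[√1.955 − 1] = 0.199.
y₁ = 0.199 × 3.80 = 0.757 m.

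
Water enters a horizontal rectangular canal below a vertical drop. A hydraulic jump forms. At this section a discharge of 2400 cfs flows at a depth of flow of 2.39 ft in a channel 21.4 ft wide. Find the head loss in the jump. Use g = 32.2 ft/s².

ΔE = 19.0 ft

q = Q/b = 2400/21.4 = 112 ft²/s; V₁ = q/y₁ = 46.9 ft/s. Fr₁ = V₁/√(g·y₁) = 5.35.
Conjugate-depth relation: y₂/y₁ = ½[√(1 + 8Fr₁²) − 1] = ½[√229.9 − 1] = 7.08.
y₂ = 7.08 × 2.39 = 16.9 ft.
Head loss: ΔE = (y₂ − y₁)³/(4y₁y₂) = (16.9 − 2.39)³/(4×2.39×16.9) = 3070/162 = 19.0 ft.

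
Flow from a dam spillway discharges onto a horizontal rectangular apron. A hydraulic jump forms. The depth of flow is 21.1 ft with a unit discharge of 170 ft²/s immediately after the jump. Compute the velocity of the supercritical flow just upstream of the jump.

V₁ = 49.1 ft/s

V₂ = q/y₂ = 170/21.1 = 8.06 ft/s; Fr₂ = V₂/√(g·y₂) = 0.309.
From the momentum equation (using Fr₂), y₁/y₂ = ½[√(1 + 8Fr₂²) − 1] = ½[√1.764 − 1] = 0.164.
y₁ = 0.164 × 21.1 = 3.46 ft.
V₁ = q/y₁ = 170/3.46 = 49.1 ft/s.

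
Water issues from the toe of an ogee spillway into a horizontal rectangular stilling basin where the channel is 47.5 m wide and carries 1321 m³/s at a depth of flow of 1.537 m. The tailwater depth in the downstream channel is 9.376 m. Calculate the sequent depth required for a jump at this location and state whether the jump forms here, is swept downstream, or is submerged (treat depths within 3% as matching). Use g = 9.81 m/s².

y₂ = 9.389 m; the jump forms here

q = Q/b = 1321/47.5 = 27.81 m²/s; V₁ = q/y₁ = 18.09 m/s. Fr₁ = V₁/√(g·y₁) = 4.660.
Sequent-depth ratio: y₂/y₁ = ½[√(1 + 8Fr₁²) − 1] = ½[√174.71 − 1] = 6.109.
y₂ = 6.109 × 1.537 = 9.389 m.
Tailwater y_tw = 9.376 m: y_tw ≈ y₂, so the jump forms here.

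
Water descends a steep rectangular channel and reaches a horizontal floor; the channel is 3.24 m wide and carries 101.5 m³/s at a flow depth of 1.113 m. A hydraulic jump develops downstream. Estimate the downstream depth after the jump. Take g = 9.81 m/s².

y₂ = 12.86 m

q = Q/b = 101.5/3.24 = 31.33 m²/s; V₁ = q/y₁ = 28.15 m/s. Fr₁ = V₁/√(g·y₁) = 8.518.
Conjugate-depth relation: y₂/y₁ = ½[√(1 + 8Fr₁²) − 1] = ½[√581.47 − 1] = 11.56.
y₂ = 11.56 × 1.113 = 12.86 m.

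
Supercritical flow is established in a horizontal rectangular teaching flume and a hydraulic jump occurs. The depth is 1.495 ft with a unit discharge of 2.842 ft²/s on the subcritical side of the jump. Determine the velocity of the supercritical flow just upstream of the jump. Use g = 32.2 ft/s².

V₂ = q/y₂ = 2.842/1.495 = 1.901 ft/s; Fr₂ = V₂/√(g·y₂) = 0.2740.
The Bélanger relation is symmetric: y₁/y₂ = ½[√(1 + 8Fr₂²) − 1] = ½[√1.6006 − 1] = 0.1326.
y₁ = 0.1326 × 1.495 = 0.1982 ft.
V₁ = q/y₁ = 2.842/0.1982 = 14.34 ft/s.

V₁ = 14.34 ft/s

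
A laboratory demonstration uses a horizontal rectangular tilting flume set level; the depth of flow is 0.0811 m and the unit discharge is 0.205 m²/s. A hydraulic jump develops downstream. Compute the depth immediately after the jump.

V₁ = q/y₁ = 0.205/0.0811 = 2.53 m/s. Fr₁ = V₁/√(g·y₁) = 2.53/√(9.81×0.0811) = 2.83.
Bélanger equation: y₂/y₁ = ½[√(1 + 8Fr₁²) − 1] = ½[√65.25 − 1] = 3.54.
y₂ = 3.54 × 0.0811 = 0.287 m.

y₂ = 0.287 m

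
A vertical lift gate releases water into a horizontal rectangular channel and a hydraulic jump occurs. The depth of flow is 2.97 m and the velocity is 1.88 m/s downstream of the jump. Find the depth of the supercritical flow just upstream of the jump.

y₁ = 0.600 m

Fr₂ = V₂/√(g·y₂) = 1.88/√(9.81×2.97) = 0.348.
Applying the sequent-depth relation in reverse, y₁/y₂ = ½[√(1 + 8Fr₂²) − 1] = ½[√1.970 − 1] = 0.202.
y₁ = 0.202 × 2.97 = 0.600 m.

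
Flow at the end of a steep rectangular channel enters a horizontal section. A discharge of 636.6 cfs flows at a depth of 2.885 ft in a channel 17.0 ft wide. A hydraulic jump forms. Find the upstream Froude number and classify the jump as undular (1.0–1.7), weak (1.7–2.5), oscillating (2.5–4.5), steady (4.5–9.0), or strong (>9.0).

Fr₁ = 1.347; undular jump

q = Q/b = 636.6/17.0 = 37.45 ft²/s; V₁ = q/y₁ = 12.98 ft/s. Fr₁ = V₁/√(g·y₁) = 1.347.
Fr₁ = 1.347 lies in the undular range.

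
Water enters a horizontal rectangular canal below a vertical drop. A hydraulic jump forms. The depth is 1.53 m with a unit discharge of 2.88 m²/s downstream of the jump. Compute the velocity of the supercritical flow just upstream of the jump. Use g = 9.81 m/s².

V₁ = 5.38 m/s

V₂ = q/y₂ = 2.88/1.53 = 1.88 m/s; Fr₂ = V₂/√(g·y₂) = 0.486.
The Bélanger relation is symmetric: y₁/y₂ = ½[√(1 + 8Fr₂²) − 1] = ½[√2.889 − 1] = 0.350.
y₁ = 0.350 × 1.53 = 0.535 m.
V₁ = q/y₁ = 2.88/0.535 = 5.38 m/s.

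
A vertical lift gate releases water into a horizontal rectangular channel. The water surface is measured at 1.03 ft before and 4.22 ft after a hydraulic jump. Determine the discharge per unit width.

q = 19.2 ft²/s

For a rectangular channel the momentum equation gives q² = ½·g·y₁·y₂·(y₁ + y₂) = ½×32.2×1.03×4.22×5.25 = 367.
q = √367 = 19.2 ft²/s.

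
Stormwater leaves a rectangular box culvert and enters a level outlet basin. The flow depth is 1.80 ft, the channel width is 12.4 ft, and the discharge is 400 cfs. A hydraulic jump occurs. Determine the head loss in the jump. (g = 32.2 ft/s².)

ΔE = 1.02 ft

q = Q/b = 400/12.4 = 32.3 ft²/s; V₁ = q/y₁ = 17.9 ft/s. Fr₁ = V₁/√(g·y₁) = 2.35.
Bélanger equation: y₂/y₁ = ½[√(1 + 8Fr₁²) − 1] = ½[√45.33 − 1] = 2.87.
y₂ = 2.87 × 1.80 = 5.16 ft.
Head loss: ΔE = (y₂ − y₁)³/(4y₁y₂) = (5.16 − 1.80)³/(4×1.80×5.16) = 37.9/37.1 = 1.02 ft.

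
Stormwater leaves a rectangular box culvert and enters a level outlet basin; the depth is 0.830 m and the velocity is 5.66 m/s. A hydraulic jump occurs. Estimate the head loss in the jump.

Fr₁ = V₁/√(g·y₁) = 5.66/√(9.81×0.830) = 1.98.
Bélanger equation: y₂/y₁ = ½[√(1 + 8Fr₁²) − 1] = ½[√32.48 − 1] = 2.35.
y₂ = 2.35 × 0.830 = 1.95 m.
Head loss: ΔE = (y₂ − y₁)³/(4y₁y₂) = (1.95 − 0.830)³/(4×0.830×1.95) = 1.40/6.47 = 0.217 m.

ΔE = 0.217 m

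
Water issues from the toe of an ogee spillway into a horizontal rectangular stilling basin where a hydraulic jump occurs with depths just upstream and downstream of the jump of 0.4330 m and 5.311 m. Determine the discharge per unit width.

For a rectangular channel the momentum equation gives q² = ½·g·y₁·y₂·(y₁ + y₂) = ½×9.81×0.4330×5.311×5.744 = 64.79.
q = √64.79 = 8.049 m²/s.

q = 8.049 m²/s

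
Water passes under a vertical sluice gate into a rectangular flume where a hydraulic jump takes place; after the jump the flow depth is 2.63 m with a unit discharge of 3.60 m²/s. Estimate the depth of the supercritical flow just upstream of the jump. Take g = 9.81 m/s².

y₁ = 0.338 m

V₂ = q/y₂ = 3.60/2.63 = 1.37 m/s; Fr₂ = V₂/√(g·y₂) = 0.269.
Applying the sequent-depth relation in reverse, y₁/y₂ = ½[√(1 + 8Fr₂²) − 1] = ½[√1.581 − 1] = 0.129.
y₁ = 0.129 × 2.63 = 0.338 m.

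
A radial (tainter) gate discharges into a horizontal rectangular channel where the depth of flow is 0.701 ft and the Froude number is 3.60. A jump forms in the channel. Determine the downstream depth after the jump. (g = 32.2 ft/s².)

y₂ = 3.24 ft

Fr₁ = 3.60 (given).
Conjugate-depth relation: y₂/y₁ = ½[√(1 + 8Fr₁²) − 1] = ½[√104.7 − 1] = 4.62.
y₂ = 4.62 × 0.701 = 3.24 ft.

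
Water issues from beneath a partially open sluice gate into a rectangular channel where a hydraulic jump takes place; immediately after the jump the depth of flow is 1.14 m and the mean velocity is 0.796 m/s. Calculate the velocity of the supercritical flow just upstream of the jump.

Fr₂ = V₂/√(g·y₂) = 0.796/√(9.81×1.14) = 0.238.
From the momentum equation (using Fr₂), y₁/y₂ = ½[√(1 + 8Fr₂²) − 1] = ½[√1.453 − 1] = 0.103.
y₁ = 0.103 × 1.14 = 0.117 m.
V₁ = q/y₁ = 0.907/0.117 = 7.75 m/s.

V₁ = 7.75 m/s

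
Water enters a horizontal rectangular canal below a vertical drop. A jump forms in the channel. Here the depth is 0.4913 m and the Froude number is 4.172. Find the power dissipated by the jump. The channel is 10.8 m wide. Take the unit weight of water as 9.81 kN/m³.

P = 933.5 kW

Fr₁ = 4.172 (given).
Bélanger equation: y₂/y₁ = ½[√(1 + 8Fr₁²) − 1] = ½[√140.24 − 1] = 5.421.
y₂ = 5.421 × 0.4913 = 2.663 m.
V₁ = Fr₁·√(g·y₁) = 4.172×√(9.81×0.4913) = 9.159 m/s; q = V₁·y₁ = 4.500 m²/s. V₂ = q/y₂ = 4.500/2.663 = 1.689 m/s. E₁ = y₁ + V₁²/2g = 4.767 m; E₂ = y₂ + V₂²/2g = 2.809 m. ΔE = E₁ − E₂ = 1.958 m.
Q = q·b = 4.500 × 10.8 = 48.60 m³/s. P = γ·Q·ΔE = 9.81 × 48.60 × 1.958 = 933.5 kW.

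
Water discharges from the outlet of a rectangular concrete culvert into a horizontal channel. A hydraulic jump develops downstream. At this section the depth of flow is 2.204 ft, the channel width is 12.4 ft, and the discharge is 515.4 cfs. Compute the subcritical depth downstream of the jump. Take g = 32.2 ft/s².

y₂ = 5.962 ft

q = Q/b = 515.4/12.4 = 41.56 ft²/s; V₁ = q/y₁ = 18.86 ft/s. Fr₁ = V₁/√(g·y₁) = 2.239.
Sequent-depth ratio: y₂/y₁ = ½[√(1 + 8Fr₁²) − 1] = ½[√41.091 − 1] = 2.705.
y₂ = 2.705 × 2.204 = 5.962 ft.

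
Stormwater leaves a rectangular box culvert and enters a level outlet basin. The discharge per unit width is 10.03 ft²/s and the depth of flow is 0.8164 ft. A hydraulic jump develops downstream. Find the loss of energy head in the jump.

ΔE = 0.4980 ft

V₁ = q/y₁ = 10.03/0.8164 = 12.29 ft/s. Fr₁ = V₁/√(g·y₁) = 12.29/√(32.2×0.8164) = 2.396.
Conjugate-depth relation: y₂/y₁ = ½[√(1 + 8Fr₁²) − 1] = ½[√46.933 − 1] = 2.925.
y₂ = 2.925 × 0.8164 = 2.388 ft.
Head loss: ΔE = (y₂ − y₁)³/(4y₁y₂) = (2.388 − 0.8164)³/(4×0.8164×2.388) = 3.884/7.799 = 0.4980 ft.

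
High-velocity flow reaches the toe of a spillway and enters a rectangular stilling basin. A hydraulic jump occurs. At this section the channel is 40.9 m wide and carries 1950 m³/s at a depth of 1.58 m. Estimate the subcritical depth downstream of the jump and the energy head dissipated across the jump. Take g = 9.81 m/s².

y₂ = 16.4 m; ΔE = 31.2 m

q = Q/b = 1950/40.9 = 47.7 m²/s; V₁ = q/y₁ = 30.2 m/s. Fr₁ = V₁/√(g·y₁) = 7.66.
From the momentum equation for a rectangular channel, y₂/y₁ = ½[√(1 + 8Fr₁²) − 1] = ½[√471.0 − 1] = 10.4.
y₂ = 10.4 × 1.58 = 16.4 m.
V₂ = q/y₂ = 47.7/16.4 = 2.92 m/s. E₁ = y₁ + V₁²/2g = 48.0 m; E₂ = y₂ + V₂²/2g = 16.8 m. ΔE = E₁ − E₂ = 31.2 m.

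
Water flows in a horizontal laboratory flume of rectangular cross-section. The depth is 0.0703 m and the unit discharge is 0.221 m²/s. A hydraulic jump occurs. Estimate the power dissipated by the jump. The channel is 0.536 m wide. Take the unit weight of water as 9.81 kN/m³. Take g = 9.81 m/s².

V₁ = q/y₁ = 0.221/0.0703 = 3.14 m/s. Fr₁ = V₁/√(g·y₁) = 3.14/√(9.81×0.0703) = 3.79.
Conjugate-depth relation: y₂/y₁ = ½[√(1 + 8Fr₁²) − 1] = ½[√115.6 − 1] = 4.88.
y₂ = 4.88 × 0.0703 = 0.343 m.
Head loss: ΔE = (y₂ − y₁)³/(4y₁y₂) = (0.343 − 0.0703)³/(4×0.0703×0.343) = 0.0202/0.0964 = 0.210 m.
Q = q·b = 0.221 × 0.536 = 0.118 m³/s. P = γ·Q·ΔE = 9.81 × 0.118 × 0.210 = 0.244 kW.

P = 0.244 kW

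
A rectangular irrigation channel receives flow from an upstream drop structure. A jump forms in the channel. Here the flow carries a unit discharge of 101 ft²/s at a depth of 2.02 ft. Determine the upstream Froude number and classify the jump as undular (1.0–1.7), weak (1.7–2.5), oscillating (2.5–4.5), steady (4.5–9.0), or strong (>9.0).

Fr₁ = 6.20; steady jump

V₁ = q/y₁ = 101/2.02 = 50.0 ft/s. Fr₁ = V₁/√(g·y₁) = 50.0/√(32.2×2.02) = 6.20.
Fr₁ = 6.20 lies in the steady range.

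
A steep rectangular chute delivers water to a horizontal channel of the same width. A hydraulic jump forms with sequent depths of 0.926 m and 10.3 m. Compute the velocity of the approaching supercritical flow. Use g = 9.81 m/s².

V₁ = 24.7 m/s

For a rectangular channel the momentum equation gives q² = ½·g·y₁·y₂·(y₁ + y₂) = ½×9.81×0.926×10.3×11.2 = 525.
q = √525 = 22.9 m²/s.
V₁ = q/y₁ = 22.9/0.926 = 24.7 m/s.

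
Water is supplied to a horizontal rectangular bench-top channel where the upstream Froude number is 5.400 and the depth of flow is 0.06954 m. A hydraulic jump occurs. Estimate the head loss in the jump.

Fr₁ = 5.400 (given).
Bélanger equation: y₂/y₁ = ½[√(1 + 8Fr₁²) − 1] = ½[√234.28 − 1] = 7.153.
y₂ = 7.153 × 0.06954 = 0.4974 m.
Head loss: ΔE = (y₂ − y₁)³/(4y₁y₂) = (0.4974 − 0.06954)³/(4×0.06954×0.4974) = 0.07834/0.1384 = 0.5662 m.

ΔE = 0.5662 m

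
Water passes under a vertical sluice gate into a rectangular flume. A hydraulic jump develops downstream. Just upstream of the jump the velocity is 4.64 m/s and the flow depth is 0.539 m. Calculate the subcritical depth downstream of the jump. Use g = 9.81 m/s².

y₂ = 1.29 m

Fr₁ = V₁/√(g·y₁) = 4.64/√(9.81×0.539) = 2.02.
From the momentum equation for a rectangular channel, y₂/y₁ = ½[√(1 + 8Fr₁²) − 1] = ½[√33.57 − 1] = 2.40.
y₂ = 2.40 × 0.539 = 1.29 m.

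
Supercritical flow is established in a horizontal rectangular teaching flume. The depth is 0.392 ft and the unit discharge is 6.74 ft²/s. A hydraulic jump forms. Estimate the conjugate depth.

V₁ = q/y₁ = 6.74/0.392 = 17.2 ft/s. Fr₁ = V₁/√(g·y₁) = 17.2/√(32.2×0.392) = 4.84.
Bélanger equation: y₂/y₁ = ½[√(1 + 8Fr₁²) − 1] = ½[√188.4 − 1] = 6.36.
y₂ = 6.36 × 0.392 = 2.49 ft.

y₂ = 2.49 ft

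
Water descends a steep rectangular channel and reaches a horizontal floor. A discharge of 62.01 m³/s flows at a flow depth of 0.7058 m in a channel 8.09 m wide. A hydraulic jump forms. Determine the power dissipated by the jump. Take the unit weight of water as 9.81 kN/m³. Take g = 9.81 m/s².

P = 1658 kW

q = Q/b = 62.01/8.09 = 7.665 m²/s; V₁ = q/y₁ = 10.86 m/s. Fr₁ = V₁/√(g·y₁) = 4.127.
Bélanger equation: y₂/y₁ = ½[√(1 + 8Fr₁²) − 1] = ½[√137.27 − 1] = 5.358.
y₂ = 5.358 × 0.7058 = 3.782 m.
Head loss: ΔE = (y₂ − y₁)³/(4y₁y₂) = (3.782 − 0.7058)³/(4×0.7058×3.782) = 29.10/10.68 = 2.726 m.
P = γ·Q·ΔE = 9.81 × 62.01 × 2.726 = 1658 kW.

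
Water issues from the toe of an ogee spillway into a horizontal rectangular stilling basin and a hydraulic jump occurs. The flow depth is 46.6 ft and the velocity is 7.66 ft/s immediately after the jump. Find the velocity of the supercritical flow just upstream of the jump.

Fr₂ = V₂/√(g·y₂) = 7.66/√(32.2×46.6) = 0.198.
From the momentum equation (using Fr₂), y₁/y₂ = ½[√(1 + 8Fr₂²) − 1] = ½[√1.313 − 1] = 0.0729.
y₁ = 0.0729 × 46.6 = 3.40 ft.
V₁ = q/y₁ = 357/3.40 = 105 ft/s.

V₁ = 105 ft/s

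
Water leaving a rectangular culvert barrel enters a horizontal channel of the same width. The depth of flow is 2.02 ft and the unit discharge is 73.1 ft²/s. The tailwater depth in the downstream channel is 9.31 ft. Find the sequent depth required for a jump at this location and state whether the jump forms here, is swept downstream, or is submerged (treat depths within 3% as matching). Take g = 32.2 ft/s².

V₁ = q/y₁ = 73.1/2.02 = 36.2 ft/s. Fr₁ = V₁/√(g·y₁) = 36.2/√(32.2×2.02) = 4.49.
Conjugate-depth relation: y₂/y₁ = ½[√(1 + 8Fr₁²) − 1] = ½[√162.1 − 1] = 5.87.
y₂ = 5.87 × 2.02 = 11.8 ft.
Tailwater y_tw = 9.31 ft: y_tw < y₂, so the jump is swept downstream.

y₂ = 11.8 ft; the jump is swept downstream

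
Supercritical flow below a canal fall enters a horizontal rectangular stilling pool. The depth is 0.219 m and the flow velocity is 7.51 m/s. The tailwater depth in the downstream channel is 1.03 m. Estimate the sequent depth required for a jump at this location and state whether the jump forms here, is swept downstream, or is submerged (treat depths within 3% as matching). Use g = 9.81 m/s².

y₂ = 1.48 m; the jump is swept downstream

Fr₁ = V₁/√(g·y₁) = 7.51/√(9.81×0.219) = 5.12.
By Bélanger, y₂/y₁ = ½[√(1 + 8Fr₁²) − 1] = ½[√211.0 − 1] = 6.76.
y₂ = 6.76 × 0.219 = 1.48 m.
Tailwater y_tw = 1.03 m: y_tw < y₂, so the jump is swept downstream.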